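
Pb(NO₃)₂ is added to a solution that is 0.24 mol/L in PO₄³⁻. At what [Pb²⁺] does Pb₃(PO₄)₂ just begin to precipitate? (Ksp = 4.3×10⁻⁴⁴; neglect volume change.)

9.1×10⁻¹⁵ M

Precipitation begins when Q = Ksp.
Pb₃(PO₄)₂(s) ⇌ 3 Pb²⁺(aq) + 2 PO₄³⁻(aq)
Ksp = [Pb²⁺]^3[PO₄³⁻]^2 = [Pb²⁺]^3(0.24)^2
[Pb²⁺]^3 = 4.3×10⁻⁴⁴ / (0.24)^2 = 7.5×10⁻⁴³
[Pb²⁺] = 9.1×10⁻¹⁵ mol/L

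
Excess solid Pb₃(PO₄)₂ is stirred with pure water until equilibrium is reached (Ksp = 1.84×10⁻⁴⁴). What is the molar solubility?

7.02×10⁻¹⁰ M

Pb₃(PO₄)₂(s) ⇌ 3 Pb²⁺(aq) + 2 PO₄³⁻(aq)
For each mole of Pb₃(PO₄)₂ that dissolves per liter, [Pb²⁺] = 3s and [PO₄³⁻] = 2s; let s denote this solubility.
Ksp = [Pb²⁺]^3[PO₄³⁻]^2 = (3s)^3 · (2s)^2 = 108s^5
108s^5 = 1.84×10⁻⁴⁴  ⇒  s^5 = 1.70×10⁻⁴⁶
s = (1.70×10⁻⁴⁶)^(1/5) = 7.02×10⁻¹⁰ mol L⁻¹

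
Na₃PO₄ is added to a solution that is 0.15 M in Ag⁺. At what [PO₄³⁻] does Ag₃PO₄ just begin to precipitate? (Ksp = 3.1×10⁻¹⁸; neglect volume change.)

The threshold for precipitation is Q = Ksp.
Ag₃PO₄(s) ⇌ 3 Ag⁺(aq) + PO₄³⁻(aq)
Ksp = [Ag⁺]^3[PO₄³⁻] = [PO₄³⁻](0.15)^3
[PO₄³⁻] = 3.1×10⁻¹⁸ / (0.15)^3 = 9.2×10⁻¹⁶
[PO₄³⁻] = 9.2×10⁻¹⁶ M

9.2×10⁻¹⁶ M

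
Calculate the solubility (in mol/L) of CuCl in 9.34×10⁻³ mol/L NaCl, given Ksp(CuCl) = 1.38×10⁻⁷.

1.48×10⁻⁵ M

CuCl(s) ⇌ Cu⁺(aq) + Cl⁻(aq)
With Cl⁻ already at 9.34×10⁻³ mol/L and s small, take [Cl⁻] ≈ 9.34×10⁻³ mol/L and [Cu⁺] = s.
Ksp = [Cu⁺][Cl⁻] = s(9.34×10⁻³)
s = 1.38×10⁻⁷ / (9.34×10⁻³) = 1.48×10⁻⁵
s = 1.48×10⁻⁵ mol/L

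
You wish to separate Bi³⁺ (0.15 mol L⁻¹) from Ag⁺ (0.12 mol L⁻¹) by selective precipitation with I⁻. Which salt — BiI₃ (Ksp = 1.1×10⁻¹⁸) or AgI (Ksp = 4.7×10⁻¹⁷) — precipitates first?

AgI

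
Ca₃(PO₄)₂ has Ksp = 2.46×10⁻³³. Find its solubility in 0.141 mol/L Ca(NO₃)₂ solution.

4.68×10⁻¹⁶ M

Ca₃(PO₄)₂(s) ⇌ 3 Ca²⁺(aq) + 2 PO₄³⁻(aq)
Ca²⁺ is already present at 0.141 mol/L. If s mol/L of Ca₃(PO₄)₂ dissolves, [PO₄³⁻] = 2s while [Ca²⁺] ≈ 0.141 mol/L.
Ksp = [Ca²⁺]^3[PO₄³⁻]^2 = (0.141)^3(2s)^2
(2s)^2 = 2.46×10⁻³³ / (0.141)^3 = 8.78×10⁻³¹
s = 4.68×10⁻¹⁶ mol/L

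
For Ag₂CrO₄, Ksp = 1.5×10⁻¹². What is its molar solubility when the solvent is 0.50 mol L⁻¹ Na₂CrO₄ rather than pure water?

Ag₂CrO₄(s) ⇌ 2 Ag⁺(aq) + CrO₄²⁻(aq)
Let s be the solubility of Ag₂CrO₄ here. The common ion gives [CrO₄²⁻] ≈ 0.50 mol L⁻¹, and [Ag⁺] = 2s.
Ksp = [Ag⁺]^2[CrO₄²⁻] = (2s)^2(0.50)
(2s)^2 = 1.5×10⁻¹² / (0.50) = 3.0×10⁻¹²
s = 8.7×10⁻⁷ mol L⁻¹

8.7×10⁻⁷ M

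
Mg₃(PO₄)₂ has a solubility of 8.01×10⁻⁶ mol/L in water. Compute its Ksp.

Mg₃(PO₄)₂(s) ⇌ 3 Mg²⁺(aq) + 2 PO₄³⁻(aq)
If s mol/L of Mg₃(PO₄)₂ dissolves, [Mg²⁺] = 3s and [PO₄³⁻] = 2s.
Ksp = [Mg²⁺]^3[PO₄³⁻]^2 = (3s)^3 · (2s)^2 = 108s^5
Ksp = 108 × (8.01×10⁻⁶)^5 = 3.56×10⁻²⁴

Ksp = 3.56×10⁻²⁴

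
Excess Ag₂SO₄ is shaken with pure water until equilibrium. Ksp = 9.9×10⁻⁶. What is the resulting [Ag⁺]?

2.7×10⁻² M

Ag₂SO₄(s) ⇌ 2 Ag⁺(aq) + SO₄²⁻(aq)
With molar solubility s: [Ag⁺] = 2s, [SO₄²⁻] = s.
Ksp = [Ag⁺]^2[SO₄²⁻] = (2s)^2 · s = 4s^3 = 9.9×10⁻⁶
s = 1.4×10⁻² M
[Ag⁺] = 2s = 2.7×10⁻² M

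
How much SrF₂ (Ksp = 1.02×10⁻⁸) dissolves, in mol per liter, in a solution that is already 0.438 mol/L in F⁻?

SrF₂(s) ⇌ Sr²⁺(aq) + 2 F⁻(aq)
F⁻ is already present at 0.438 mol/L. If s mol/L of SrF₂ dissolves, [Sr²⁺] = s while [F⁻] ≈ 0.438 mol/L.
Ksp = [Sr²⁺][F⁻]^2 = s(0.438)^2
s = 1.02×10⁻⁸ / (0.438)^2 = 5.32×10⁻⁸
s = 5.32×10⁻⁸ mol/L

5.32×10⁻⁸ M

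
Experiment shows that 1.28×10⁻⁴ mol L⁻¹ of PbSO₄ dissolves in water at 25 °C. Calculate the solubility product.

PbSO₄(s) ⇌ Pb²⁺(aq) + SO₄²⁻(aq)
For each mole of PbSO₄ that dissolves per liter, [Pb²⁺] = s and [SO₄²⁻] = s; let s denote this solubility.
Ksp = [Pb²⁺][SO₄²⁻] = s · s = s^2
Ksp = (1.28×10⁻⁴)^2 = 1.64×10⁻⁸

Ksp = 1.64×10⁻⁸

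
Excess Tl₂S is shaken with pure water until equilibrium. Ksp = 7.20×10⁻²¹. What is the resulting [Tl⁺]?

2.43×10⁻⁷ M

Tl₂S(s) ⇌ 2 Tl⁺(aq) + S²⁻(aq)
Let s be the molar solubility. Then [Tl⁺] = 2s and [S²⁻] = s.
Ksp = [Tl⁺]^2[S²⁻] = (2s)^2 · s = 4s^3 = 7.20×10⁻²¹
s = 1.22×10⁻⁷ M
[Tl⁺] = 2s = 2.43×10⁻⁷ M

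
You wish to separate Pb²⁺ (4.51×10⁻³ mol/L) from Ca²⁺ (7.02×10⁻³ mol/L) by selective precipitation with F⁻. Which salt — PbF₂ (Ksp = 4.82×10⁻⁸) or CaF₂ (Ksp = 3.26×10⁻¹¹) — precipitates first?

Each salt precipitates once Q = Ksp for that salt.
For PbF₂: [F⁻] = (Ksp/[Pb²⁺])^(1/2) = 3.27×10⁻³ mol/L
For CaF₂: [F⁻] = (Ksp/[Ca²⁺])^(1/2) = 6.81×10⁻⁵ mol/L
The smaller threshold [F⁻] is reached first, so CaF₂ precipitates first.

CaF₂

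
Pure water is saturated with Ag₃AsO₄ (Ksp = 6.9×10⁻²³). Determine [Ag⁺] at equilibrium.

Ag₃AsO₄(s) ⇌ 3 Ag⁺(aq) + AsO₄³⁻(aq)
Let s be the molar solubility. Then [Ag⁺] = 3s and [AsO₄³⁻] = s.
Ksp = [Ag⁺]^3[AsO₄³⁻] = (3s)^3 · s = 27s^4 = 6.9×10⁻²³
s = 1.3×10⁻⁶ mol/L
[Ag⁺] = 3s = 3.8×10⁻⁶ mol/L

3.8×10⁻⁶ M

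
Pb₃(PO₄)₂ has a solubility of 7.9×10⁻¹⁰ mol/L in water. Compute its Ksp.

Ksp = 3.3×10⁻⁴⁴

Pb₃(PO₄)₂(s) ⇌ 3 Pb²⁺(aq) + 2 PO₄³⁻(aq)
For each mole of Pb₃(PO₄)₂ that dissolves per liter, [Pb²⁺] = 3s and [PO₄³⁻] = 2s; let s denote this solubility.
Ksp = [Pb²⁺]^3[PO₄³⁻]^2 = (3s)^3 · (2s)^2 = 108s^5
Ksp = 108 × (7.9×10⁻¹⁰)^5 = 3.3×10⁻⁴⁴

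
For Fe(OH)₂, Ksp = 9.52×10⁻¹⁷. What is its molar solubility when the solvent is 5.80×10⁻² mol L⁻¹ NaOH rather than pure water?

2.83×10⁻¹⁴ M

Fe(OH)₂(s) ⇌ Fe²⁺(aq) + 2 OH⁻(aq)
Let s be the solubility of Fe(OH)₂ here. The common ion gives [OH⁻] ≈ 5.80×10⁻² mol L⁻¹, and [Fe²⁺] = s.
Ksp = [Fe²⁺][OH⁻]^2 = s(5.80×10⁻²)^2
s = 9.52×10⁻¹⁷ / (5.80×10⁻²)^2 = 2.83×10⁻¹⁴
s = 2.83×10⁻¹⁴ mol L⁻¹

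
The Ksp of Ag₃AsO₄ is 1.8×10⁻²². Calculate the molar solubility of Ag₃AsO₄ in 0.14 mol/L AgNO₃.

6.6×10⁻²⁰ M

Ag₃AsO₄(s) ⇌ 3 Ag⁺(aq) + AsO₄³⁻(aq)
The solution already contains Ag⁺ at 0.14 mol/L. Let s be the molar solubility of Ag₃AsO₄.
[Ag⁺] ≈ 0.14 mol/L (common ion dominates); [AsO₄³⁻] = s.
Ksp = [Ag⁺]^3[AsO₄³⁻] = (0.14)^3s
s = 1.8×10⁻²² / (0.14)^3 = 6.6×10⁻²⁰
s = 6.6×10⁻²⁰ mol/L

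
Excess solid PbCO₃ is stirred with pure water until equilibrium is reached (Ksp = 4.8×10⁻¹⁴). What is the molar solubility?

2.2×10⁻⁷ M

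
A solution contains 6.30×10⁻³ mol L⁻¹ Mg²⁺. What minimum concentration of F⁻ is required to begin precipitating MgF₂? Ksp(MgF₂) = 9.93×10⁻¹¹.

Precipitation of each salt begins when its ion product equals Ksp.
MgF₂(s) ⇌ Mg²⁺(aq) + 2 F⁻(aq)
Ksp = [Mg²⁺][F⁻]^2 = [F⁻]^2(6.30×10⁻³)
[F⁻]^2 = 9.93×10⁻¹¹ / (6.30×10⁻³) = 1.58×10⁻⁸
[F⁻] = 1.26×10⁻⁴ mol L⁻¹

1.26×10⁻⁴ M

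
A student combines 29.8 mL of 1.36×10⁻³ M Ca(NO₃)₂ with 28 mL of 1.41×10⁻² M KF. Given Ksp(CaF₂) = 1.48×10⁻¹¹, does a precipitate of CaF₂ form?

After mixing, V = 29.8 mL + 28 mL = 57.8 mL.
[Ca²⁺] = (1.36×10⁻³)(29.8)/57.8 = 7.01×10⁻⁴ M
[F⁻] = (1.41×10⁻²)(28)/57.8 = 6.83×10⁻³ M
Q = [Ca²⁺][F⁻]^2 = 3.27×10⁻⁸
Q = 3.27×10⁻⁸ > Ksp = 1.48×10⁻¹¹, so the solution is supersaturated and CaF₂ precipitates.

Yes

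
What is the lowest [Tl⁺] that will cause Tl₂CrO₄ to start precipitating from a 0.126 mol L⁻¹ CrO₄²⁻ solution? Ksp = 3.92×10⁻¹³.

The threshold for precipitation is Q = Ksp.
Tl₂CrO₄(s) ⇌ 2 Tl⁺(aq) + CrO₄²⁻(aq)
Ksp = [Tl⁺]^2[CrO₄²⁻] = [Tl⁺]^2(0.126)
[Tl⁺]^2 = 3.92×10⁻¹³ / (0.126) = 3.11×10⁻¹²
[Tl⁺] = 1.76×10⁻⁶ mol L⁻¹

1.76×10⁻⁶ M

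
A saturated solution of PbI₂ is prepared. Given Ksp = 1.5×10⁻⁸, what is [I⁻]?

3.1×10⁻³ M

PbI₂(s) ⇌ Pb²⁺(aq) + 2 I⁻(aq)
If s mol/L of PbI₂ dissolves, [Pb²⁺] = s and [I⁻] = 2s.
Ksp = [Pb²⁺][I⁻]^2 = s · (2s)^2 = 4s^3 = 1.5×10⁻⁸
s = 1.6×10⁻³ mol L⁻¹
[I⁻] = 2s = 3.1×10⁻³ mol L⁻¹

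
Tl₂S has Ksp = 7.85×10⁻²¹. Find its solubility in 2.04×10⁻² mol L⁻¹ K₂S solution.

3.10×10⁻¹⁰ M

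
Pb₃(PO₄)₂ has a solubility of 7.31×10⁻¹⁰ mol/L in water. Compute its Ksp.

Pb₃(PO₄)₂(s) ⇌ 3 Pb²⁺(aq) + 2 PO₄³⁻(aq)
For each mole of Pb₃(PO₄)₂ that dissolves per liter, [Pb²⁺] = 3s and [PO₄³⁻] = 2s; let s denote this solubility.
Ksp = [Pb²⁺]^3[PO₄³⁻]^2 = (3s)^3 · (2s)^2 = 108s^5
Ksp = 108 × (7.31×10⁻¹⁰)^5 = 2.25×10⁻⁴⁴

Ksp = 2.25×10⁻⁴⁴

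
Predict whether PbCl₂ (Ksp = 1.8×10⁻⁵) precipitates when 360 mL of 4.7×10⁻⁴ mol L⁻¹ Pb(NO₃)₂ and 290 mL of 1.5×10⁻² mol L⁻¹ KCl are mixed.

No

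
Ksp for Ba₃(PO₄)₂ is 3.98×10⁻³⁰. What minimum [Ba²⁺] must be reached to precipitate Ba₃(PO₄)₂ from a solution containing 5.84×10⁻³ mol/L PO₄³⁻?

4.89×10⁻⁹ M

A salt starts to precipitate once the ion product Q reaches its Ksp.
Ba₃(PO₄)₂(s) ⇌ 3 Ba²⁺(aq) + 2 PO₄³⁻(aq)
Ksp = [Ba²⁺]^3[PO₄³⁻]^2 = [Ba²⁺]^3(5.84×10⁻³)^2
[Ba²⁺]^3 = 3.98×10⁻³⁰ / (5.84×10⁻³)^2 = 1.17×10⁻²⁵
[Ba²⁺] = 4.89×10⁻⁹ mol/L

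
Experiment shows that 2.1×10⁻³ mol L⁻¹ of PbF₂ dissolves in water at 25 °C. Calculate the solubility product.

PbF₂(s) ⇌ Pb²⁺(aq) + 2 F⁻(aq)
For each mole of PbF₂ that dissolves per liter, [Pb²⁺] = s and [F⁻] = 2s; let s denote this solubility.
Ksp = [Pb²⁺][F⁻]^2 = s · (2s)^2 = 4s^3
Ksp = 4 × (2.1×10⁻³)^3 = 3.7×10⁻⁸

Ksp = 3.7×10⁻⁸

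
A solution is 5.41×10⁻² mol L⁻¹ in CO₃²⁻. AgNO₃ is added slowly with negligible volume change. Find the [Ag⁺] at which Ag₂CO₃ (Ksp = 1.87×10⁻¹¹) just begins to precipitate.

Precipitation of each salt begins when its ion product equals Ksp.
Ag₂CO₃(s) ⇌ 2 Ag⁺(aq) + CO₃²⁻(aq)
Ksp = [Ag⁺]^2[CO₃²⁻] = [Ag⁺]^2(5.41×10⁻²)
[Ag⁺]^2 = 1.87×10⁻¹¹ / (5.41×10⁻²) = 3.46×10⁻¹⁰
[Ag⁺] = 1.86×10⁻⁵ mol L⁻¹

1.86×10⁻⁵ M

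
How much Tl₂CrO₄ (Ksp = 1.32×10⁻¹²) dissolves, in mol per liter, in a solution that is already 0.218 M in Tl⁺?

Tl₂CrO₄(s) ⇌ 2 Tl⁺(aq) + CrO₄²⁻(aq)
Tl⁺ is already present at 0.218 M. If s mol/L of Tl₂CrO₄ dissolves, [CrO₄²⁻] = s while [Tl⁺] ≈ 0.218 M.
Ksp = [Tl⁺]^2[CrO₄²⁻] = (0.218)^2s
s = 1.32×10⁻¹² / (0.218)^2 = 2.78×10⁻¹¹
s = 2.78×10⁻¹¹ M

2.78×10⁻¹¹ M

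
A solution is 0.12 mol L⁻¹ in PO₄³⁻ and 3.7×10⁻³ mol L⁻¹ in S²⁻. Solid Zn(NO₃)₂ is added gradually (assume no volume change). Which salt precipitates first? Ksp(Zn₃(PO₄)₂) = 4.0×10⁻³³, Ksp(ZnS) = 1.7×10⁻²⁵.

ZnS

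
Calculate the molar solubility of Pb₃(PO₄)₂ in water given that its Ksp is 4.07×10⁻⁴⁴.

8.23×10⁻¹⁰ M

Pb₃(PO₄)₂(s) ⇌ 3 Pb²⁺(aq) + 2 PO₄³⁻(aq)
For each mole of Pb₃(PO₄)₂ that dissolves per liter, [Pb²⁺] = 3s and [PO₄³⁻] = 2s; let s denote this solubility.
Ksp = [Pb²⁺]^3[PO₄³⁻]^2 = (3s)^3 · (2s)^2 = 108s^5
108s^5 = 4.07×10⁻⁴⁴  ⇒  s^5 = 3.77×10⁻⁴⁶
s = (3.77×10⁻⁴⁶)^(1/5) = 8.23×10⁻¹⁰ mol L⁻¹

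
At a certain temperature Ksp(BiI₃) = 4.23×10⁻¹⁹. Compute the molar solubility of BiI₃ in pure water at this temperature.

1.12×10⁻⁵ M

BiI₃(s) ⇌ Bi³⁺(aq) + 3 I⁻(aq)
With molar solubility s: [Bi³⁺] = s, [I⁻] = 3s.
Ksp = [Bi³⁺][I⁻]^3 = s · (3s)^3 = 27s^4
27s^4 = 4.23×10⁻¹⁹  ⇒  s^4 = 1.57×10⁻²⁰
Taking the 4th root, s = 1.12×10⁻⁵ mol L⁻¹.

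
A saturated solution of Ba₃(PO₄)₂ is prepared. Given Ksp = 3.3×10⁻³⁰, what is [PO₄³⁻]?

1.0×10⁻⁶ M

Ba₃(PO₄)₂(s) ⇌ 3 Ba²⁺(aq) + 2 PO₄³⁻(aq)
Call the molar solubility s, so that [Ba²⁺] = 3s and [PO₄³⁻] = 2s.
Ksp = [Ba²⁺]^3[PO₄³⁻]^2 = (3s)^3 · (2s)^2 = 108s^5 = 3.3×10⁻³⁰
s = 5.0×10⁻⁷ mol L⁻¹
[PO₄³⁻] = 2s = 1.0×10⁻⁶ mol L⁻¹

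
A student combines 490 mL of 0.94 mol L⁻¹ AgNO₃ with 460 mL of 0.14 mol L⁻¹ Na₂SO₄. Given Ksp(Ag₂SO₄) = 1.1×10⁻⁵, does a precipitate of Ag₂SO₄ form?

Total volume after mixing = 490 + 460 = 950 mL.
[Ag⁺] = (0.94)(490)/950 = 0.48 mol L⁻¹
[SO₄²⁻] = (0.14)(460)/950 = 6.8×10⁻² mol L⁻¹
Q = [Ag⁺]^2[SO₄²⁻] = 1.6×10⁻²
Since Q (1.6×10⁻²) exceeds Ksp (1.1×10⁻⁵), Ag₂SO₄ will precipitate.

Yes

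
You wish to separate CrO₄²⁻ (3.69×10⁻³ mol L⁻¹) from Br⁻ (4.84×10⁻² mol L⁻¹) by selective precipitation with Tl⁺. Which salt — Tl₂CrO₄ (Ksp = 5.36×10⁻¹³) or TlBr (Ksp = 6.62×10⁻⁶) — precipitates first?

Precipitation begins when Q = Ksp.
For Tl₂CrO₄: [Tl⁺] = (Ksp/[CrO₄²⁻])^(1/2) = 1.21×10⁻⁵ mol L⁻¹
For TlBr: [Tl⁺] = (Ksp/[Br⁻]) = 1.37×10⁻⁴ mol L⁻¹
Tl₂CrO₄ requires the lower [Tl⁺], so it precipitates first.

Tl₂CrO₄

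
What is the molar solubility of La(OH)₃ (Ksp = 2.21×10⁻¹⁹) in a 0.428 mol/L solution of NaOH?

La(OH)₃(s) ⇌ La³⁺(aq) + 3 OH⁻(aq)
Let s be the solubility of La(OH)₃ here. The common ion gives [OH⁻] ≈ 0.428 mol/L, and [La³⁺] = s.
Ksp = [La³⁺][OH⁻]^3 = s(0.428)^3
s = 2.21×10⁻¹⁹ / (0.428)^3 = 2.82×10⁻¹⁸
s = 2.82×10⁻¹⁸ mol/L

2.82×10⁻¹⁸ M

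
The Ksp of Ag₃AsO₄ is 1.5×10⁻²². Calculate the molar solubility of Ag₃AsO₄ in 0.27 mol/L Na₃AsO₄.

2.7×10⁻⁸ M

Ag₃AsO₄(s) ⇌ 3 Ag⁺(aq) + AsO₄³⁻(aq)
Let s be the solubility of Ag₃AsO₄ here. The common ion gives [AsO₄³⁻] ≈ 0.27 mol/L, and [Ag⁺] = 3s.
Ksp = [Ag⁺]^3[AsO₄³⁻] = (3s)^3(0.27)
(3s)^3 = 1.5×10⁻²² / (0.27) = 5.6×10⁻²²
s = 2.7×10⁻⁸ mol/L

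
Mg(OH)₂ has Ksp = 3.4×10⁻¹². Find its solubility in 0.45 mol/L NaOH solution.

Mg(OH)₂(s) ⇌ Mg²⁺(aq) + 2 OH⁻(aq)
With OH⁻ already at 0.45 mol/L and s small, take [OH⁻] ≈ 0.45 mol/L and [Mg²⁺] = s.
Ksp = [Mg²⁺][OH⁻]^2 = s(0.45)^2
s = 3.4×10⁻¹² / (0.45)^2 = 1.7×10⁻¹¹
s = 1.7×10⁻¹¹ mol/L

1.7×10⁻¹¹ M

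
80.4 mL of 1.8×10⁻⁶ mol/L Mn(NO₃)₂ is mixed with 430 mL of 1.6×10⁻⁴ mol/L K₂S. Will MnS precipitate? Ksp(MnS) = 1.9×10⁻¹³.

Yes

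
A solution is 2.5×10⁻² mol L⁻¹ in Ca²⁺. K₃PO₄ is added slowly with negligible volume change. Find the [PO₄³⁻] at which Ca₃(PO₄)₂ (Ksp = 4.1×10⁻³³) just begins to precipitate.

1.6×10⁻¹⁴ M

A salt starts to precipitate once the ion product Q reaches its Ksp.
Ca₃(PO₄)₂(s) ⇌ 3 Ca²⁺(aq) + 2 PO₄³⁻(aq)
Ksp = [Ca²⁺]^3[PO₄³⁻]^2 = [PO₄³⁻]^2(2.5×10⁻²)^3
[PO₄³⁻]^2 = 4.1×10⁻³³ / (2.5×10⁻²)^3 = 2.6×10⁻²⁸
[PO₄³⁻] = 1.6×10⁻¹⁴ mol L⁻¹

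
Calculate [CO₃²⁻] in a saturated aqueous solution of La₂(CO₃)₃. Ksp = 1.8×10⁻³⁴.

2.1×10⁻⁷ M

La₂(CO₃)₃(s) ⇌ 2 La³⁺(aq) + 3 CO₃²⁻(aq)
Let s be the molar solubility. Then [La³⁺] = 2s and [CO₃²⁻] = 3s.
Ksp = [La³⁺]^2[CO₃²⁻]^3 = (2s)^2 · (3s)^3 = 108s^5 = 1.8×10⁻³⁴
s = 7.0×10⁻⁸ M
[CO₃²⁻] = 3s = 2.1×10⁻⁷ M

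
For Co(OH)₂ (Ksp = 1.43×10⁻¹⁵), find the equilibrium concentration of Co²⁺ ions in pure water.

Co(OH)₂(s) ⇌ Co²⁺(aq) + 2 OH⁻(aq)
If s mol/L of Co(OH)₂ dissolves, [Co²⁺] = s and [OH⁻] = 2s.
Ksp = [Co²⁺][OH⁻]^2 = s · (2s)^2 = 4s^3 = 1.43×10⁻¹⁵
s = 7.10×10⁻⁶ mol L⁻¹
[Co²⁺] = s = 7.10×10⁻⁶ mol L⁻¹

7.10×10⁻⁶ M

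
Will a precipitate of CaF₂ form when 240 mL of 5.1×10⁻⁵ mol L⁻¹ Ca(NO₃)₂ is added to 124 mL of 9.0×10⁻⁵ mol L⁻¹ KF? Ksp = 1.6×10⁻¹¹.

No

After mixing, V = 240 mL + 124 mL = 364 mL.
[Ca²⁺] = (5.1×10⁻⁵)(240)/364 = 3.4×10⁻⁵ mol L⁻¹
[F⁻] = (9.0×10⁻⁵)(124)/364 = 3.1×10⁻⁵ mol L⁻¹
Q = [Ca²⁺][F⁻]^2 = 3.2×10⁻¹⁴
Q < Ksp (3.2×10⁻¹⁴ vs 1.6×10⁻¹¹); the solution remains unsaturated and no precipitate forms.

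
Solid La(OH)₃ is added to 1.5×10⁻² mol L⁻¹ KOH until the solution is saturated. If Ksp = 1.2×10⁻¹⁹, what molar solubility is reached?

3.6×10⁻¹⁴ M

La(OH)₃(s) ⇌ La³⁺(aq) + 3 OH⁻(aq)
Let s be the solubility of La(OH)₃ here. The common ion gives [OH⁻] ≈ 1.5×10⁻² mol L⁻¹, and [La³⁺] = s.
Ksp = [La³⁺][OH⁻]^3 = s(1.5×10⁻²)^3
s = 1.2×10⁻¹⁹ / (1.5×10⁻²)^3 = 3.6×10⁻¹⁴
s = 3.6×10⁻¹⁴ mol L⁻¹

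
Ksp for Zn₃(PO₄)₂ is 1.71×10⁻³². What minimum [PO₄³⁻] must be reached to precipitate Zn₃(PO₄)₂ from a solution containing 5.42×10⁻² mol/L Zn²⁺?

1.04×10⁻¹⁴ M

The threshold for precipitation is Q = Ksp.
Zn₃(PO₄)₂(s) ⇌ 3 Zn²⁺(aq) + 2 PO₄³⁻(aq)
Ksp = [Zn²⁺]^3[PO₄³⁻]^2 = [PO₄³⁻]^2(5.42×10⁻²)^3
[PO₄³⁻]^2 = 1.71×10⁻³² / (5.42×10⁻²)^3 = 1.07×10⁻²⁸
[PO₄³⁻] = 1.04×10⁻¹⁴ mol/L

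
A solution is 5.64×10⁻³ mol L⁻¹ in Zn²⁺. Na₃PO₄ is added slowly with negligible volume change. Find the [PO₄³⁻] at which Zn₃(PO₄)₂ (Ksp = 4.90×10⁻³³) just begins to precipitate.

The threshold for precipitation is Q = Ksp.
Zn₃(PO₄)₂(s) ⇌ 3 Zn²⁺(aq) + 2 PO₄³⁻(aq)
Ksp = [Zn²⁺]^3[PO₄³⁻]^2 = [PO₄³⁻]^2(5.64×10⁻³)^3
[PO₄³⁻]^2 = 4.90×10⁻³³ / (5.64×10⁻³)^3 = 2.73×10⁻²⁶
[PO₄³⁻] = 1.65×10⁻¹³ mol L⁻¹

1.65×10⁻¹³ M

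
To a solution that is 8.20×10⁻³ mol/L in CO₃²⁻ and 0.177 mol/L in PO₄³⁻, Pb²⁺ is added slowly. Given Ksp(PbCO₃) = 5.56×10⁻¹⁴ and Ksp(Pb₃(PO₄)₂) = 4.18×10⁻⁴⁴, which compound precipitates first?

Pb₃(PO₄)₂

Precipitation of each salt begins when its ion product equals Ksp.
For PbCO₃: [Pb²⁺] = (Ksp/[CO₃²⁻]) = 6.78×10⁻¹² mol/L
For Pb₃(PO₄)₂: [Pb²⁺] = (Ksp/[PO₄³⁻]^2)^(1/3) = 1.10×10⁻¹⁴ mol/L
Since Pb₃(PO₄)₂ needs less Pb²⁺ to reach saturation, it precipitates first.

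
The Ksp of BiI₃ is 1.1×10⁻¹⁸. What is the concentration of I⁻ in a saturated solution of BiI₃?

4.3×10⁻⁵ M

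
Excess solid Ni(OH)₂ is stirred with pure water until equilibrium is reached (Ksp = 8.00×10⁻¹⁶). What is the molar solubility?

Ni(OH)₂(s) ⇌ Ni²⁺(aq) + 2 OH⁻(aq)
Call the molar solubility s, so that [Ni²⁺] = s and [OH⁻] = 2s.
Ksp = [Ni²⁺][OH⁻]^2 = s · (2s)^2 = 4s^3
4s^3 = 8.00×10⁻¹⁶  ⇒  s^3 = 2.00×10⁻¹⁶
s = 5.85×10⁻⁶ mol/L

5.85×10⁻⁶ M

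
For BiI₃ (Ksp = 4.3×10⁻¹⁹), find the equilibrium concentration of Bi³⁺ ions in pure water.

1.1×10⁻⁵ M

BiI₃(s) ⇌ Bi³⁺(aq) + 3 I⁻(aq)
Call the molar solubility s, so that [Bi³⁺] = s and [I⁻] = 3s.
Ksp = [Bi³⁺][I⁻]^3 = s · (3s)^3 = 27s^4 = 4.3×10⁻¹⁹
s = 1.1×10⁻⁵ mol/L
[Bi³⁺] = s = 1.1×10⁻⁵ mol/L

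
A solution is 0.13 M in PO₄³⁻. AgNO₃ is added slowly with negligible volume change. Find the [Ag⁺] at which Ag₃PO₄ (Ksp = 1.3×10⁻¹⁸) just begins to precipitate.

2.2×10⁻⁶ M

Precipitation of each salt begins when its ion product equals Ksp.
Ag₃PO₄(s) ⇌ 3 Ag⁺(aq) + PO₄³⁻(aq)
Ksp = [Ag⁺]^3[PO₄³⁻] = [Ag⁺]^3(0.13)
[Ag⁺]^3 = 1.3×10⁻¹⁸ / (0.13) = 1.0×10⁻¹⁷
[Ag⁺] = 2.2×10⁻⁶ M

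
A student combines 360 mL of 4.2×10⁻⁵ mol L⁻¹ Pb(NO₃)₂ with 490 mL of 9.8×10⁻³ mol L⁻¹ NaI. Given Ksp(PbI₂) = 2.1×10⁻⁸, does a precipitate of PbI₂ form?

No

Total volume after mixing = 360 + 490 = 850 mL.
[Pb²⁺] = (4.2×10⁻⁵)(360)/850 = 1.8×10⁻⁵ mol L⁻¹
[I⁻] = (9.8×10⁻³)(490)/850 = 5.6×10⁻³ mol L⁻¹
Q = [Pb²⁺][I⁻]^2 = 5.7×10⁻¹⁰
Since Q (5.7×10⁻¹⁰) is less than Ksp (2.1×10⁻⁸), no PbI₂ precipitates.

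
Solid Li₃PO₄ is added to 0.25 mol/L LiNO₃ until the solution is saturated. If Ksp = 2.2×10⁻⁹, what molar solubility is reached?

1.4×10⁻⁷ M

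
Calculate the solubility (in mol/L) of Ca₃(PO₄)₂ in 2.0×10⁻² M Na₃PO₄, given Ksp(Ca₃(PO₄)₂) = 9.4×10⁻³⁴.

Ca₃(PO₄)₂(s) ⇌ 3 Ca²⁺(aq) + 2 PO₄³⁻(aq)
Let s be the solubility of Ca₃(PO₄)₂ here. The common ion gives [PO₄³⁻] ≈ 2.0×10⁻² M, and [Ca²⁺] = 3s.
Ksp = [Ca²⁺]^3[PO₄³⁻]^2 = (3s)^3(2.0×10⁻²)^2
(3s)^3 = 9.4×10⁻³⁴ / (2.0×10⁻²)^2 = 2.4×10⁻³⁰
s = 4.4×10⁻¹¹ M

4.4×10⁻¹¹ M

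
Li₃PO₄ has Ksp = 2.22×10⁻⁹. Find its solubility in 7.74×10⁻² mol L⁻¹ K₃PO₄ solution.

Li₃PO₄(s) ⇌ 3 Li⁺(aq) + PO₄³⁻(aq)
With PO₄³⁻ already at 7.74×10⁻² mol L⁻¹ and s small, take [PO₄³⁻] ≈ 7.74×10⁻² mol L⁻¹ and [Li⁺] = 3s.
Ksp = [Li⁺]^3[PO₄³⁻] = (3s)^3(7.74×10⁻²)
(3s)^3 = 2.22×10⁻⁹ / (7.74×10⁻²) = 2.87×10⁻⁸
s = 1.02×10⁻³ mol L⁻¹

1.02×10⁻³ M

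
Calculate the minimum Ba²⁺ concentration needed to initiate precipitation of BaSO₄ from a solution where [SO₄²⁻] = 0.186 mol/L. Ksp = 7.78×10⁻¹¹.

4.18×10⁻¹⁰ M

Precipitation of each salt begins when its ion product equals Ksp.
BaSO₄(s) ⇌ Ba²⁺(aq) + SO₄²⁻(aq)
Ksp = [Ba²⁺][SO₄²⁻] = [Ba²⁺](0.186)
[Ba²⁺] = 7.78×10⁻¹¹ / (0.186) = 4.18×10⁻¹⁰
[Ba²⁺] = 4.18×10⁻¹⁰ mol/L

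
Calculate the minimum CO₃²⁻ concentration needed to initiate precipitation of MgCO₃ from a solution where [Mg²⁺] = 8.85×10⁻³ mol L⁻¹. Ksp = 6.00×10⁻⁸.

6.78×10⁻⁶ M

Precipitation begins when Q = Ksp.
MgCO₃(s) ⇌ Mg²⁺(aq) + CO₃²⁻(aq)
Ksp = [Mg²⁺][CO₃²⁻] = [CO₃²⁻](8.85×10⁻³)
[CO₃²⁻] = 6.00×10⁻⁸ / (8.85×10⁻³) = 6.78×10⁻⁶
[CO₃²⁻] = 6.78×10⁻⁶ mol L⁻¹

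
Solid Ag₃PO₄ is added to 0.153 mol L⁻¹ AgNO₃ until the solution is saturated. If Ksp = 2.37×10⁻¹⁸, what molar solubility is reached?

Ag₃PO₄(s) ⇌ 3 Ag⁺(aq) + PO₄³⁻(aq)
Ag⁺ is already present at 0.153 mol L⁻¹. If s mol/L of Ag₃PO₄ dissolves, [PO₄³⁻] = s while [Ag⁺] ≈ 0.153 mol L⁻¹.
Ksp = [Ag⁺]^3[PO₄³⁻] = (0.153)^3s
s = 2.37×10⁻¹⁸ / (0.153)^3 = 6.62×10⁻¹⁶
s = 6.62×10⁻¹⁶ mol L⁻¹

6.62×10⁻¹⁶ M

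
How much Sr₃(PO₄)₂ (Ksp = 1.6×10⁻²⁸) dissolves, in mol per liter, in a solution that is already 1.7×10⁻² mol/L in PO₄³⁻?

Sr₃(PO₄)₂(s) ⇌ 3 Sr²⁺(aq) + 2 PO₄³⁻(aq)
The solution already contains PO₄³⁻ at 1.7×10⁻² mol/L. Let s be the molar solubility of Sr₃(PO₄)₂.
[PO₄³⁻] ≈ 1.7×10⁻² mol/L (common ion dominates); [Sr²⁺] = 3s.
Ksp = [Sr²⁺]^3[PO₄³⁻]^2 = (3s)^3(1.7×10⁻²)^2
(3s)^3 = 1.6×10⁻²⁸ / (1.7×10⁻²)^2 = 5.5×10⁻²⁵
s = 2.7×10⁻⁹ mol/L

2.7×10⁻⁹ M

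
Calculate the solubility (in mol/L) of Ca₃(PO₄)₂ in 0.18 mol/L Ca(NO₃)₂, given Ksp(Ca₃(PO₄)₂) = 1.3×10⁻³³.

Ca₃(PO₄)₂(s) ⇌ 3 Ca²⁺(aq) + 2 PO₄³⁻(aq)
With Ca²⁺ already at 0.18 mol/L and s small, take [Ca²⁺] ≈ 0.18 mol/L and [PO₄³⁻] = 2s.
Ksp = [Ca²⁺]^3[PO₄³⁻]^2 = (0.18)^3(2s)^2
(2s)^2 = 1.3×10⁻³³ / (0.18)^3 = 2.2×10⁻³¹
s = 2.4×10⁻¹⁶ mol/L

2.4×10⁻¹⁶ M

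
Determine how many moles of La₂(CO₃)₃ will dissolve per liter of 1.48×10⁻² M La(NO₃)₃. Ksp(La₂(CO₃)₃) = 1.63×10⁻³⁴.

3.02×10⁻¹¹ M

La₂(CO₃)₃(s) ⇌ 2 La³⁺(aq) + 3 CO₃²⁻(aq)
With La³⁺ already at 1.48×10⁻² M and s small, take [La³⁺] ≈ 1.48×10⁻² M and [CO₃²⁻] = 3s.
Ksp = [La³⁺]^2[CO₃²⁻]^3 = (1.48×10⁻²)^2(3s)^3
(3s)^3 = 1.63×10⁻³⁴ / (1.48×10⁻²)^2 = 7.44×10⁻³¹
s = 3.02×10⁻¹¹ M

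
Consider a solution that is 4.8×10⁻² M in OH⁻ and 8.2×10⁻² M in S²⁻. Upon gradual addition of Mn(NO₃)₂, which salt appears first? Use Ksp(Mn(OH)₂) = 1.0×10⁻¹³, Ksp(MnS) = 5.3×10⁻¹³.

Each salt precipitates once Q = Ksp for that salt.
For Mn(OH)₂: [Mn²⁺] = (Ksp/[OH⁻]^2) = 4.3×10⁻¹¹ M
For MnS: [Mn²⁺] = (Ksp/[S²⁻]) = 6.5×10⁻¹² M
Since MnS needs less Mn²⁺ to reach saturation, it precipitates first.

MnS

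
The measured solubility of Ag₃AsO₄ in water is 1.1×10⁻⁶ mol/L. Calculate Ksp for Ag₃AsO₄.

Ag₃AsO₄(s) ⇌ 3 Ag⁺(aq) + AsO₄³⁻(aq)
If s mol/L of Ag₃AsO₄ dissolves, [Ag⁺] = 3s and [AsO₄³⁻] = s.
Ksp = [Ag⁺]^3[AsO₄³⁻] = (3s)^3 · s = 27s^4
Ksp = 27 × (1.1×10⁻⁶)^4 = 4.0×10⁻²³

Ksp = 4.0×10⁻²³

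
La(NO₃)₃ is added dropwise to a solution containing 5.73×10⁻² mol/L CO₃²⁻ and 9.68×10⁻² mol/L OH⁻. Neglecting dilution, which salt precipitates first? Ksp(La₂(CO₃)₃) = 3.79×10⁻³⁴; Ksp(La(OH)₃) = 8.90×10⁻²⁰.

Precipitation of each salt begins when its ion product equals Ksp.
For La₂(CO₃)₃: [La³⁺] = (Ksp/[CO₃²⁻]^3)^(1/2) = 1.42×10⁻¹⁵ mol/L
For La(OH)₃: [La³⁺] = (Ksp/[OH⁻]^3) = 9.81×10⁻¹⁷ mol/L
The smaller threshold [La³⁺] is reached first, so La(OH)₃ precipitates first.

La(OH)₃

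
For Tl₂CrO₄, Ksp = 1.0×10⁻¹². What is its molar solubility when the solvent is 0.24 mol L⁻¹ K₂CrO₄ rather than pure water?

Tl₂CrO₄(s) ⇌ 2 Tl⁺(aq) + CrO₄²⁻(aq)
CrO₄²⁻ is already present at 0.24 mol L⁻¹. If s mol/L of Tl₂CrO₄ dissolves, [Tl⁺] = 2s while [CrO₄²⁻] ≈ 0.24 mol L⁻¹.
Ksp = [Tl⁺]^2[CrO₄²⁻] = (2s)^2(0.24)
(2s)^2 = 1.0×10⁻¹² / (0.24) = 4.2×10⁻¹²
s = 1.0×10⁻⁶ mol L⁻¹

1.0×10⁻⁶ M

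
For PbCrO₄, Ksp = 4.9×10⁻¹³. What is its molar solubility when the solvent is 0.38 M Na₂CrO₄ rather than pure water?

PbCrO₄(s) ⇌ Pb²⁺(aq) + CrO₄²⁻(aq)
The solution already contains CrO₄²⁻ at 0.38 M. Let s be the molar solubility of PbCrO₄.
[CrO₄²⁻] ≈ 0.38 M (common ion dominates); [Pb²⁺] = s.
Ksp = [Pb²⁺][CrO₄²⁻] = s(0.38)
s = 4.9×10⁻¹³ / (0.38) = 1.3×10⁻¹²
s = 1.3×10⁻¹² M

1.3×10⁻¹² M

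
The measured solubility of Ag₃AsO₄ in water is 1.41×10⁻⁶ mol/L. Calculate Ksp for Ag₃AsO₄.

Ksp = 1.07×10⁻²²

Ag₃AsO₄(s) ⇌ 3 Ag⁺(aq) + AsO₄³⁻(aq)
Call the molar solubility s, so that [Ag⁺] = 3s and [AsO₄³⁻] = s.
Ksp = [Ag⁺]^3[AsO₄³⁻] = (3s)^3 · s = 27s^4
Ksp = 27 × (1.41×10⁻⁶)^4 = 1.07×10⁻²²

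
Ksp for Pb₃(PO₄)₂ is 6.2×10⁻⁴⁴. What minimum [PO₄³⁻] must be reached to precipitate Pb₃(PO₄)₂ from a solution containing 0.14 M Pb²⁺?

The threshold for precipitation is Q = Ksp.
Pb₃(PO₄)₂(s) ⇌ 3 Pb²⁺(aq) + 2 PO₄³⁻(aq)
Ksp = [Pb²⁺]^3[PO₄³⁻]^2 = [PO₄³⁻]^2(0.14)^3
[PO₄³⁻]^2 = 6.2×10⁻⁴⁴ / (0.14)^3 = 2.3×10⁻⁴¹
[PO₄³⁻] = 4.8×10⁻²¹ M

4.8×10⁻²¹ M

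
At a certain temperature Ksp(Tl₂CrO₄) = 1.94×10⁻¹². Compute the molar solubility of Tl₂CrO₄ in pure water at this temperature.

Tl₂CrO₄(s) ⇌ 2 Tl⁺(aq) + CrO₄²⁻(aq)
Call the molar solubility s, so that [Tl⁺] = 2s and [CrO₄²⁻] = s.
Ksp = [Tl⁺]^2[CrO₄²⁻] = (2s)^2 · s = 4s^3
4s^3 = 1.94×10⁻¹²  ⇒  s^3 = 4.85×10⁻¹³
s = 7.86×10⁻⁵ mol/L

7.86×10⁻⁵ M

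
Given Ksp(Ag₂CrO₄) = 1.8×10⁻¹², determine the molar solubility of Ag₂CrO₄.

7.7×10⁻⁵ M

Ag₂CrO₄(s) ⇌ 2 Ag⁺(aq) + CrO₄²⁻(aq)
With molar solubility s: [Ag⁺] = 2s, [CrO₄²⁻] = s.
Ksp = [Ag⁺]^2[CrO₄²⁻] = (2s)^2 · s = 4s^3
4s^3 = 1.8×10⁻¹²  ⇒  s^3 = 4.5×10⁻¹³
s = 7.7×10⁻⁵ M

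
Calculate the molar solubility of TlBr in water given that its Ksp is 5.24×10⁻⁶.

2.29×10⁻³ M

TlBr(s) ⇌ Tl⁺(aq) + Br⁻(aq)
If s mol/L of TlBr dissolves, [Tl⁺] = s and [Br⁻] = s.
Ksp = [Tl⁺][Br⁻] = s · s = s^2
s^2 = 5.24×10⁻⁶
Taking the 2nd root, s = 2.29×10⁻³ M.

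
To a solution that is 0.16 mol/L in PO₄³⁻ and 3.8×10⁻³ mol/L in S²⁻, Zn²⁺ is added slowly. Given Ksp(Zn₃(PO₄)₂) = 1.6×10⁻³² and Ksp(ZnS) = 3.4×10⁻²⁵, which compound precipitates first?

ZnS

Precipitation of each salt begins when its ion product equals Ksp.
For Zn₃(PO₄)₂: [Zn²⁺] = (Ksp/[PO₄³⁻]^2)^(1/3) = 8.5×10⁻¹¹ mol/L
For ZnS: [Zn²⁺] = (Ksp/[S²⁻]) = 8.9×10⁻²³ mol/L
The smaller threshold [Zn²⁺] is reached first, so ZnS precipitates first.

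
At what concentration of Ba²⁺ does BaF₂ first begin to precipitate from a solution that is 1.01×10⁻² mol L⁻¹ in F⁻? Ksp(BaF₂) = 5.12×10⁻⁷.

5.02×10⁻³ M

Precipitation of each salt begins when its ion product equals Ksp.
BaF₂(s) ⇌ Ba²⁺(aq) + 2 F⁻(aq)
Ksp = [Ba²⁺][F⁻]^2 = [Ba²⁺](1.01×10⁻²)^2
[Ba²⁺] = 5.12×10⁻⁷ / (1.01×10⁻²)^2 = 5.02×10⁻³
[Ba²⁺] = 5.02×10⁻³ mol L⁻¹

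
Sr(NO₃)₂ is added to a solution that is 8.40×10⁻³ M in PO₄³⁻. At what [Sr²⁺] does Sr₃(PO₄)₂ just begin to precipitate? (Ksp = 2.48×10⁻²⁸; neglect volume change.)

1.52×10⁻⁸ M

Each salt precipitates once Q = Ksp for that salt.
Sr₃(PO₄)₂(s) ⇌ 3 Sr²⁺(aq) + 2 PO₄³⁻(aq)
Ksp = [Sr²⁺]^3[PO₄³⁻]^2 = [Sr²⁺]^3(8.40×10⁻³)^2
[Sr²⁺]^3 = 2.48×10⁻²⁸ / (8.40×10⁻³)^2 = 3.51×10⁻²⁴
[Sr²⁺] = 1.52×10⁻⁸ M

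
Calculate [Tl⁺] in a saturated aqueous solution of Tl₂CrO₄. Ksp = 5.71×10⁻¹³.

Tl₂CrO₄(s) ⇌ 2 Tl⁺(aq) + CrO₄²⁻(aq)
With molar solubility s: [Tl⁺] = 2s, [CrO₄²⁻] = s.
Ksp = [Tl⁺]^2[CrO₄²⁻] = (2s)^2 · s = 4s^3 = 5.71×10⁻¹³
s = 5.23×10⁻⁵ M
[Tl⁺] = 2s = 1.05×10⁻⁴ M

1.05×10⁻⁴ M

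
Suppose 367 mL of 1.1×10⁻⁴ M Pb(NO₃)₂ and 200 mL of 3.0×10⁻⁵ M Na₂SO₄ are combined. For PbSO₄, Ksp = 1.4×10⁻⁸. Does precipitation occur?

The combined volume is 567 mL.
[Pb²⁺] = (1.1×10⁻⁴)(367)/567 = 7.1×10⁻⁵ M
[SO₄²⁻] = (3.0×10⁻⁵)(200)/567 = 1.1×10⁻⁵ M
Q = [Pb²⁺][SO₄²⁻] = 7.5×10⁻¹⁰
Q < Ksp (7.5×10⁻¹⁰ vs 1.4×10⁻⁸); the solution remains unsaturated and no precipitate forms.

No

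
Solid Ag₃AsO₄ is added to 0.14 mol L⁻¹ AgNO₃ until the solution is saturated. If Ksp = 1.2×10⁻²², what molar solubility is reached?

4.4×10⁻²⁰ M

Ag₃AsO₄(s) ⇌ 3 Ag⁺(aq) + AsO₄³⁻(aq)
The solution already contains Ag⁺ at 0.14 mol L⁻¹. Let s be the molar solubility of Ag₃AsO₄.
[Ag⁺] ≈ 0.14 mol L⁻¹ (common ion dominates); [AsO₄³⁻] = s.
Ksp = [Ag⁺]^3[AsO₄³⁻] = (0.14)^3s
s = 1.2×10⁻²² / (0.14)^3 = 4.4×10⁻²⁰
s = 4.4×10⁻²⁰ mol L⁻¹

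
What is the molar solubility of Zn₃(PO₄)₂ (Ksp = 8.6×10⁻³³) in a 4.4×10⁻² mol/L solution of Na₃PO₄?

Zn₃(PO₄)₂(s) ⇌ 3 Zn²⁺(aq) + 2 PO₄³⁻(aq)
The solution already contains PO₄³⁻ at 4.4×10⁻² mol/L. Let s be the molar solubility of Zn₃(PO₄)₂.
[PO₄³⁻] ≈ 4.4×10⁻² mol/L (common ion dominates); [Zn²⁺] = 3s.
Ksp = [Zn²⁺]^3[PO₄³⁻]^2 = (3s)^3(4.4×10⁻²)^2
(3s)^3 = 8.6×10⁻³³ / (4.4×10⁻²)^2 = 4.4×10⁻³⁰
s = 5.5×10⁻¹¹ mol/L

5.5×10⁻¹¹ M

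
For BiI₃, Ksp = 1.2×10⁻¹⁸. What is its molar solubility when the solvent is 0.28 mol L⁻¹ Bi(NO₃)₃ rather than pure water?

5.4×10⁻⁷ M

BiI₃(s) ⇌ Bi³⁺(aq) + 3 I⁻(aq)
With Bi³⁺ already at 0.28 mol L⁻¹ and s small, take [Bi³⁺] ≈ 0.28 mol L⁻¹ and [I⁻] = 3s.
Ksp = [Bi³⁺][I⁻]^3 = (0.28)(3s)^3
(3s)^3 = 1.2×10⁻¹⁸ / (0.28) = 4.3×10⁻¹⁸
s = 5.4×10⁻⁷ mol L⁻¹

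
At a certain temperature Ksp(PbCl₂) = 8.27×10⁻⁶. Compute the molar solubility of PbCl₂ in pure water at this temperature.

PbCl₂(s) ⇌ Pb²⁺(aq) + 2 Cl⁻(aq)
Call the molar solubility s, so that [Pb²⁺] = s and [Cl⁻] = 2s.
Ksp = [Pb²⁺][Cl⁻]^2 = s · (2s)^2 = 4s^3
4s^3 = 8.27×10⁻⁶  ⇒  s^3 = 2.07×10⁻⁶
s = (2.07×10⁻⁶)^(1/3) = 1.27×10⁻² mol/L

1.27×10⁻² M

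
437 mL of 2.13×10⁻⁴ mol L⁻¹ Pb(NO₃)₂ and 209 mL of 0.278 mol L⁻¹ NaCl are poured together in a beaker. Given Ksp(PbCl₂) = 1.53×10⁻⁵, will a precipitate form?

After mixing, V = 437 mL + 209 mL = 646 mL.
[Pb²⁺] = (2.13×10⁻⁴)(437)/646 = 1.44×10⁻⁴ mol L⁻¹
[Cl⁻] = (0.278)(209)/646 = 8.99×10⁻² mol L⁻¹
Q = [Pb²⁺][Cl⁻]^2 = 1.17×10⁻⁶
Q < Ksp (1.17×10⁻⁶ vs 1.53×10⁻⁵); the solution remains unsaturated and no precipitate forms.

No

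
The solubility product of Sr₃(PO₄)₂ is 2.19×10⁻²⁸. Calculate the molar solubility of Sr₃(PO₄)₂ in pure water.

Sr₃(PO₄)₂(s) ⇌ 3 Sr²⁺(aq) + 2 PO₄³⁻(aq)
For each mole of Sr₃(PO₄)₂ that dissolves per liter, [Sr²⁺] = 3s and [PO₄³⁻] = 2s; let s denote this solubility.
Ksp = [Sr²⁺]^3[PO₄³⁻]^2 = (3s)^3 · (2s)^2 = 108s^5
108s^5 = 2.19×10⁻²⁸  ⇒  s^5 = 2.03×10⁻³⁰
s = 1.15×10⁻⁶ mol L⁻¹

1.15×10⁻⁶ M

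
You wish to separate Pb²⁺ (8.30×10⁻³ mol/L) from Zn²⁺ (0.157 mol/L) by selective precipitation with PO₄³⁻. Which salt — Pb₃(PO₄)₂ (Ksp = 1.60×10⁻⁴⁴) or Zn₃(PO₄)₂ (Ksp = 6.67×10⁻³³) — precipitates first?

Precipitation begins when Q = Ksp.
For Pb₃(PO₄)₂: [PO₄³⁻] = (Ksp/[Pb²⁺]^3)^(1/2) = 1.67×10⁻¹⁹ mol/L
For Zn₃(PO₄)₂: [PO₄³⁻] = (Ksp/[Zn²⁺]^3)^(1/2) = 1.31×10⁻¹⁵ mol/L
Since Pb₃(PO₄)₂ needs less PO₄³⁻ to reach saturation, it precipitates first.

Pb₃(PO₄)₂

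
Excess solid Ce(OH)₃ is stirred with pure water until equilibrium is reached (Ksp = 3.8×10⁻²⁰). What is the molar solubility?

Ce(OH)₃(s) ⇌ Ce³⁺(aq) + 3 OH⁻(aq)
Call the molar solubility s, so that [Ce³⁺] = s and [OH⁻] = 3s.
Ksp = [Ce³⁺][OH⁻]^3 = s · (3s)^3 = 27s^4
27s^4 = 3.8×10⁻²⁰  ⇒  s^4 = 1.4×10⁻²¹
s = 6.1×10⁻⁶ mol/L

6.1×10⁻⁶ M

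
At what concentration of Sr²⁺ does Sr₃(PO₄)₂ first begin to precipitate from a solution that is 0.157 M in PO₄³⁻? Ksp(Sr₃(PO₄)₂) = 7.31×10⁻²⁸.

The threshold for precipitation is Q = Ksp.
Sr₃(PO₄)₂(s) ⇌ 3 Sr²⁺(aq) + 2 PO₄³⁻(aq)
Ksp = [Sr²⁺]^3[PO₄³⁻]^2 = [Sr²⁺]^3(0.157)^2
[Sr²⁺]^3 = 7.31×10⁻²⁸ / (0.157)^2 = 2.97×10⁻²⁶
[Sr²⁺] = 3.10×10⁻⁹ M

3.10×10⁻⁹ M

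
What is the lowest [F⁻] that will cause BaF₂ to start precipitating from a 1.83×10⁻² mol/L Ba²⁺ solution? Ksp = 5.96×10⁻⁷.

5.71×10⁻³ M

Each salt precipitates once Q = Ksp for that salt.
BaF₂(s) ⇌ Ba²⁺(aq) + 2 F⁻(aq)
Ksp = [Ba²⁺][F⁻]^2 = [F⁻]^2(1.83×10⁻²)
[F⁻]^2 = 5.96×10⁻⁷ / (1.83×10⁻²) = 3.26×10⁻⁵
[F⁻] = 5.71×10⁻³ mol/L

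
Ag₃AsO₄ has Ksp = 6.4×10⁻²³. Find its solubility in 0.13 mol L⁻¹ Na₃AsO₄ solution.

2.6×10⁻⁸ M

Ag₃AsO₄(s) ⇌ 3 Ag⁺(aq) + AsO₄³⁻(aq)
The solution already contains AsO₄³⁻ at 0.13 mol L⁻¹. Let s be the molar solubility of Ag₃AsO₄.
[AsO₄³⁻] ≈ 0.13 mol L⁻¹ (common ion dominates); [Ag⁺] = 3s.
Ksp = [Ag⁺]^3[AsO₄³⁻] = (3s)^3(0.13)
(3s)^3 = 6.4×10⁻²³ / (0.13) = 4.9×10⁻²²
s = 2.6×10⁻⁸ mol L⁻¹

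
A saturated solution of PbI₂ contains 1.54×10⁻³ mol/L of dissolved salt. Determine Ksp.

Ksp = 1.46×10⁻⁸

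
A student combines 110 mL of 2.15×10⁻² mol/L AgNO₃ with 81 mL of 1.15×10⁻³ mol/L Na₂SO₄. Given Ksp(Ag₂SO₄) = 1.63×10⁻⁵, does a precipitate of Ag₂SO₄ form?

No

Total volume after mixing = 110 + 81 = 191 mL.
[Ag⁺] = (2.15×10⁻²)(110)/191 = 1.24×10⁻² mol/L
[SO₄²⁻] = (1.15×10⁻³)(81)/191 = 4.88×10⁻⁴ mol/L
Q = [Ag⁺]^2[SO₄²⁻] = 7.48×10⁻⁸
Q = 7.48×10⁻⁸ < Ksp = 1.63×10⁻⁵, so the solution is unsaturated and no precipitate forms.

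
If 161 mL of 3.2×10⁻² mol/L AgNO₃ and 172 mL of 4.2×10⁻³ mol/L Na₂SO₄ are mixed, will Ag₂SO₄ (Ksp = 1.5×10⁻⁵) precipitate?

No

Total volume after mixing = 161 + 172 = 333 mL.
[Ag⁺] = (3.2×10⁻²)(161)/333 = 1.5×10⁻² mol/L
[SO₄²⁻] = (4.2×10⁻³)(172)/333 = 2.2×10⁻³ mol/L
Q = [Ag⁺]^2[SO₄²⁻] = 5.2×10⁻⁷
Q < Ksp (5.2×10⁻⁷ vs 1.5×10⁻⁵); the solution remains unsaturated and no precipitate forms.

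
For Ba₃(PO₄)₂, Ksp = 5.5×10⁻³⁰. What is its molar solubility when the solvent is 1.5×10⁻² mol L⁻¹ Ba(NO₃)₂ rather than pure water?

6.4×10⁻¹³ M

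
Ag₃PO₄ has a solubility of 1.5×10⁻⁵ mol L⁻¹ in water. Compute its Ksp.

Ag₃PO₄(s) ⇌ 3 Ag⁺(aq) + PO₄³⁻(aq)
If s mol/L of Ag₃PO₄ dissolves, [Ag⁺] = 3s and [PO₄³⁻] = s.
Ksp = [Ag⁺]^3[PO₄³⁻] = (3s)^3 · s = 27s^4
Ksp = 27 × (1.5×10⁻⁵)^4 = 1.4×10⁻¹⁸

Ksp = 1.4×10⁻¹⁸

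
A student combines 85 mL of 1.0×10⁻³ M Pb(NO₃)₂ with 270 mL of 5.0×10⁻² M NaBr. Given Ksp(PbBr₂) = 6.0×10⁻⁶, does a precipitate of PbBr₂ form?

The combined volume is 355 mL.
[Pb²⁺] = (1.0×10⁻³)(85)/355 = 2.4×10⁻⁴ M
[Br⁻] = (5.0×10⁻²)(270)/355 = 3.8×10⁻² M
Q = [Pb²⁺][Br⁻]^2 = 3.5×10⁻⁷
Q < Ksp (3.5×10⁻⁷ vs 6.0×10⁻⁶); the solution remains unsaturated and no precipitate forms.

No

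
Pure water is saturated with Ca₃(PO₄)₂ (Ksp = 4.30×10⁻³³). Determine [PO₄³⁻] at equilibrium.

Ca₃(PO₄)₂(s) ⇌ 3 Ca²⁺(aq) + 2 PO₄³⁻(aq)
For each mole of Ca₃(PO₄)₂ that dissolves per liter, [Ca²⁺] = 3s and [PO₄³⁻] = 2s; let s denote this solubility.
Ksp = [Ca²⁺]^3[PO₄³⁻]^2 = (3s)^3 · (2s)^2 = 108s^5 = 4.30×10⁻³³
s = 1.32×10⁻⁷ mol/L
[PO₄³⁻] = 2s = 2.64×10⁻⁷ mol/L

2.64×10⁻⁷ M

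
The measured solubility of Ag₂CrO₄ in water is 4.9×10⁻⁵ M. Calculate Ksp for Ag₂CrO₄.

Ksp = 4.7×10⁻¹³

Ag₂CrO₄(s) ⇌ 2 Ag⁺(aq) + CrO₄²⁻(aq)
For each mole of Ag₂CrO₄ that dissolves per liter, [Ag⁺] = 2s and [CrO₄²⁻] = s; let s denote this solubility.
Ksp = [Ag⁺]^2[CrO₄²⁻] = (2s)^2 · s = 4s^3
Ksp = 4 × (4.9×10⁻⁵)^3 = 4.7×10⁻¹³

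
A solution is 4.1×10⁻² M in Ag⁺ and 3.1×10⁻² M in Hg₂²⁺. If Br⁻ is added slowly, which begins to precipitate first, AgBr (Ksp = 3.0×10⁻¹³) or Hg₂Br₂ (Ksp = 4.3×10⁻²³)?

AgBr

Precipitation begins when Q = Ksp.
For AgBr: [Br⁻] = (Ksp/[Ag⁺]) = 7.3×10⁻¹² M
For Hg₂Br₂: [Br⁻] = (Ksp/[Hg₂²⁺])^(1/2) = 3.7×10⁻¹¹ M
AgBr requires the lower [Br⁻], so it precipitates first.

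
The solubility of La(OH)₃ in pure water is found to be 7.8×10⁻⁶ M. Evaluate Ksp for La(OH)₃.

La(OH)₃(s) ⇌ La³⁺(aq) + 3 OH⁻(aq)
Call the molar solubility s, so that [La³⁺] = s and [OH⁻] = 3s.
Ksp = [La³⁺][OH⁻]^3 = s · (3s)^3 = 27s^4
Ksp = 27 × (7.8×10⁻⁶)^4 = 1.0×10⁻¹⁹

Ksp = 1.0×10⁻¹⁹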